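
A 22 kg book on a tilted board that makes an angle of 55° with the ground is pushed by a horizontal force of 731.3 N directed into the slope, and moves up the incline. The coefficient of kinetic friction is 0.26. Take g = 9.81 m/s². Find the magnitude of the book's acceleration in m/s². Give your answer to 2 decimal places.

The horizontal push has components F cos 55° = 731.3 × 0.5736 = 419.474 N up the incline and F sin 55° = 731.3 × 0.8192 = 599.081 N pressing into the surface.
The normal force is therefore N = mg cos 55° + F sin 55° = 123.794 + 599.081 = 722.875 N, and kinetic friction down the slope is μN = 0.26 × 722.875 = 187.948 N.
Along the incline: F cos 55° − mg sin 55° − μN = ma, so 419.474 − 176.800 − 187.948 = 22 a, giving a = 2.4875 m/s².

2.49 m/s²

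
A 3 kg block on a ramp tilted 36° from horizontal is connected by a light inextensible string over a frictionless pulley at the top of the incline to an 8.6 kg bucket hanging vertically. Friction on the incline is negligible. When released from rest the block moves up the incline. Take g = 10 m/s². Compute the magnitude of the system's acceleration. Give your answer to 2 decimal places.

For the block on the incline: the weight component along the slope is m₁g sin 36° = 3 × 10 × 0.5878 = 17.634 N and the normal force is N = m₁g cos 36° = 24.271 N.
Newton's second law for the block (up-slope positive): T − 17.634 = 3 a. For the hanging bucket (downward positive): 8.6 × 10 − T = 8.6 a.
Adding the two equations eliminates T: 68.366 = 11.6 a, so a = 5.8936 m/s².

5.89 m/s²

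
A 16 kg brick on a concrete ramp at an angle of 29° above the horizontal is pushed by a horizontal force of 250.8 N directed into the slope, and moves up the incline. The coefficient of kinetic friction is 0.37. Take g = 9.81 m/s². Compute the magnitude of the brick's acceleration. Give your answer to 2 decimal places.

The horizontal push has components F cos 29° = 250.8 × 0.8746 = 219.350 N up the incline and F sin 29° = 250.8 × 0.4848 = 121.588 N pressing into the surface.
The normal force is therefore N = mg cos 29° + F sin 29° = 137.277 + 121.588 = 258.865 N, and kinetic friction down the slope is μN = 0.37 × 258.865 = 95.780 N.
Along the incline: F cos 29° − mg sin 29° − μN = ma, so 219.350 − 76.094 − 95.780 = 16 a, giving a = 2.9672 m/s².

2.97 m/s²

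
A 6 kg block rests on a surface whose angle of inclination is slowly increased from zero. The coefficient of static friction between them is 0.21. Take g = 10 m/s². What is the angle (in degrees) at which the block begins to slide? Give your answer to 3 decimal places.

11.860°

At the threshold of sliding, static friction is at its maximum μ_s N and exactly balances the weight component along the incline: mg sin θ = μ_s mg cos θ.
Hence tan θ = μ_s = 0.21, so θ = arctan(0.21) = 11.8598°.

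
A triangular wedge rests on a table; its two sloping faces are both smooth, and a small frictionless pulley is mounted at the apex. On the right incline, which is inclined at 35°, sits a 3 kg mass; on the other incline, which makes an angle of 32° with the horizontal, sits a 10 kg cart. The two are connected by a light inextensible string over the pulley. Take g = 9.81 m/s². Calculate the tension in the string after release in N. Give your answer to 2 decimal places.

24.98 N

Resolve each weight along its own incline: the 3 kg mass has component 3 × 9.81 × sin 35° = 16.880 N down its slope, and the 10 kg mass has 10 × 9.81 × sin 32° = 51.985 N down its slope.
The 10 kg side's 51.985 N exceeds the other side's 16.880 N, so that mass slides down and the 3 kg mass slides up. Taking that direction as positive, Newton's second law for the whole system gives 51.985 − 16.880 = (3 + 10) a, so a = 35.105 / 13 = 2.7004 m/s².
For the 3 kg mass (up-slope positive): T − 16.880 = 3 × 2.7004, so T = 24.981 N.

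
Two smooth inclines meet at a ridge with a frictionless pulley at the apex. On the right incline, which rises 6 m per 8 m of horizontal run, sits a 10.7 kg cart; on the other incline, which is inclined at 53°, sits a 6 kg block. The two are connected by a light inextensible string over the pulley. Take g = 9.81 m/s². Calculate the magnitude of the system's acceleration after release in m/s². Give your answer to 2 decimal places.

Resolve each weight along its own incline: the 10.7 kg mass has component 10.7 × 9.81 × sin 36.87° = 62.980 N down its slope, and the 6 kg mass has 6 × 9.81 × sin 53° = 47.008 N down its slope.
The 10.7 kg side's 62.980 N exceeds the other side's 47.008 N, so that mass slides down and the 6 kg mass slides up. Taking that direction as positive, Newton's second law for the whole system gives 62.980 − 47.008 = (10.7 + 6) a, so a = 15.972 / 16.7 = 0.9564 m/s².

0.96 m/s²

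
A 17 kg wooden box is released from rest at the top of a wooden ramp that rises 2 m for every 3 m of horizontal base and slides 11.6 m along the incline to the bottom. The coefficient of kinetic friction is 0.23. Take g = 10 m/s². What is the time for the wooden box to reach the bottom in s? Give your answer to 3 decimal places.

2.527 s

The weight component along the incline is mg sin 33.69° = 94.299 N and the normal force is N = mg cos 33.69° = 141.449 N.
Friction up the slope is f = μN = 0.23 × 141.449 = 32.533 N, so the net downslope force is 94.299 − 32.533 = 61.766 N and a = 61.766 / 17 = 3.6333 m/s².
Starting from rest, L = ½at², so t = √(2L/a) = √(2 × 11.6 / 3.6333) = 2.5269 s.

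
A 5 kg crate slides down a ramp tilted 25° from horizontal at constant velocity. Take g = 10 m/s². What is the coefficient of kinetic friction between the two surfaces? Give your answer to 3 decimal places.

At constant velocity the net force along the incline is zero: mg sin 25° = μ mg cos 25°.
So μ = tan 25° = 0.4226 / 0.9063 = 0.4663.

0.466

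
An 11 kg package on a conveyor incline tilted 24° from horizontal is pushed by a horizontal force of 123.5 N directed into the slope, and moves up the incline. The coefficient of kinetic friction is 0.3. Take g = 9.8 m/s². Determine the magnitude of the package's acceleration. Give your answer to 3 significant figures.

2.21 m/s²

The horizontal push has components F cos 24° = 123.5 × 0.9135 = 112.817 N up the incline and F sin 24° = 123.5 × 0.4067 = 50.227 N pressing into the surface.
The normal force is therefore N = mg cos 24° + F sin 24° = 98.475 + 50.227 = 148.702 N, and kinetic friction down the slope is μN = 0.3 × 148.702 = 44.611 N.
Along the incline: F cos 24° − mg sin 24° − μN = ma, so 112.817 − 43.842 − 44.611 = 11 a, giving a = 2.2149 m/s².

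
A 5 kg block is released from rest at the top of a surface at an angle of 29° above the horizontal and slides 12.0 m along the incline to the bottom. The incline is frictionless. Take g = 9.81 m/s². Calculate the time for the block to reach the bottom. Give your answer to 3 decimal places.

The weight component along the incline is mg sin 29° = 23.780 N and the normal force is N = mg cos 29° = 42.900 N.
With no friction, a = g sin 29° = 4.7560 m/s².
Starting from rest, L = ½at², so t = √(2L/a) = √(2 × 12.0 / 4.7560) = 2.2464 s.

2.246 s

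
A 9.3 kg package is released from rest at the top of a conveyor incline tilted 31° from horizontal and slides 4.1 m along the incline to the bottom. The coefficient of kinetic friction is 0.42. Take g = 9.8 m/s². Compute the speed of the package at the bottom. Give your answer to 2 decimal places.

The weight component along the incline is mg sin 31° = 46.941 N and the normal force is N = mg cos 31° = 78.122 N.
Friction up the slope is f = μN = 0.42 × 78.122 = 32.811 N, so the net downslope force is 46.941 − 32.811 = 14.130 N and a = 14.130 / 9.3 = 1.5194 m/s².
Starting from rest over a distance of 4.1 m, v² = 2aL = 2 × 1.5194 × 4.1 = 12.4591, so v = 3.5297 m/s.

3.53 m/s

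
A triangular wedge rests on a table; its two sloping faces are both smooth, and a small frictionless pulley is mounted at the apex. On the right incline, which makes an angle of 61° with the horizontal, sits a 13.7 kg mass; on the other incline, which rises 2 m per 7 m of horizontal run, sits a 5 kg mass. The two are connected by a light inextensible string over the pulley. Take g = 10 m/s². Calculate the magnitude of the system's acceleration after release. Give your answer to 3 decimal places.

5.673 m/s²

Resolve each weight along its own incline: the 13.7 kg mass has component 13.7 × 10 × sin 61° = 119.823 N down its slope, and the 5 kg mass has 5 × 10 × sin 15.95° = 13.736 N down its slope.
The 13.7 kg side's 119.823 N exceeds the other side's 13.736 N, so that mass slides down and the 5 kg mass slides up. Taking that direction as positive, Newton's second law for the whole system gives 119.823 − 13.736 = (13.7 + 5) a, so a = 106.087 / 18.7 = 5.6731 m/s².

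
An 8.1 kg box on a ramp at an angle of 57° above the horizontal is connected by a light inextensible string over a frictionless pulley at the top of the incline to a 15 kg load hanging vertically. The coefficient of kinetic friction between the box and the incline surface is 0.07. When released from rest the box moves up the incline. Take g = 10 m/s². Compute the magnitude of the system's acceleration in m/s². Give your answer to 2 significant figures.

For the box on the incline: the weight component along the slope is m₁g sin 57° = 8.1 × 10 × 0.8387 = 67.935 N and the normal force is N = m₁g cos 57° = 44.116 N.
Kinetic friction opposes the box's motion up the incline: f = μN = 0.07 × 44.116 = 3.088 N acting down the slope.
Newton's second law for the box (up-slope positive): T − 67.935 − 3.088 = 8.1 a. For the hanging load (downward positive): 15 × 10 − T = 15 a.
Adding the two equations eliminates T: 78.977 = 23.1 a, so a = 3.4189 m/s².

3.4 m/s²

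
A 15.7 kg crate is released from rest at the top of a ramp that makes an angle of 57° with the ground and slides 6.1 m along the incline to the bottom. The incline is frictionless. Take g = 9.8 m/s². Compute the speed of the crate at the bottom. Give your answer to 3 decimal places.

The weight component along the incline is mg sin 57° = 129.038 N and the normal force is N = mg cos 57° = 83.798 N.
With no friction, a = g sin 57° = 8.2190 m/s².
Starting from rest over a distance of 6.1 m, v² = 2aL = 2 × 8.2190 × 6.1 = 100.2718, so v = 10.0136 m/s.

10.014 m/s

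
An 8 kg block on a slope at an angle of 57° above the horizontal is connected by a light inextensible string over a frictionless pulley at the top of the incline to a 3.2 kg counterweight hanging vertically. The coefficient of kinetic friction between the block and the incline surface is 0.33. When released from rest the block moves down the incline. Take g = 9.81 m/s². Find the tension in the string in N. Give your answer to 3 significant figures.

For the block on the incline: the weight component along the slope is m₁g sin 57° = 8 × 9.81 × 0.8387 = 65.821 N and the normal force is N = m₁g cos 57° = 42.743 N.
Kinetic friction opposes the block's motion down the incline: f = μN = 0.33 × 42.743 = 14.105 N acting up the slope.
Newton's second law for the block (down-slope positive): 65.821 − 14.105 − T = 8 a. For the hanging counterweight (upward positive): T − 3.2 × 9.81 = 3.2 a.
Adding the two equations eliminates T: 20.324 = 11.2 a, so a = 1.8146 m/s².
Then from the hanging counterweight's equation, T = 3.2 × (9.81 + 1.8146) = 37.199 N.

37.2 N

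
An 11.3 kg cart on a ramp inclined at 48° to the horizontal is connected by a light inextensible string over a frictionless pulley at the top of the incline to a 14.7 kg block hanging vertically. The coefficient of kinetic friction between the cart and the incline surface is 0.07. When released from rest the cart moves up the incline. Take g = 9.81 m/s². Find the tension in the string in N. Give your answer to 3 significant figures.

112 N

For the cart on the incline: the weight component along the slope is m₁g sin 48° = 11.3 × 9.81 × 0.7431 = 82.375 N and the normal force is N = m₁g cos 48° = 74.175 N.
Kinetic friction opposes the cart's motion up the incline: f = μN = 0.07 × 74.175 = 5.192 N acting down the slope.
Newton's second law for the cart (up-slope positive): T − 82.375 − 5.192 = 11.3 a. For the hanging block (downward positive): 14.7 × 9.81 − T = 14.7 a.
Adding the two equations eliminates T: 56.640 = 26 a, so a = 2.1785 m/s².
Then from the hanging block's equation, T = 14.7 × (9.81 − 2.1785) = 112.183 N.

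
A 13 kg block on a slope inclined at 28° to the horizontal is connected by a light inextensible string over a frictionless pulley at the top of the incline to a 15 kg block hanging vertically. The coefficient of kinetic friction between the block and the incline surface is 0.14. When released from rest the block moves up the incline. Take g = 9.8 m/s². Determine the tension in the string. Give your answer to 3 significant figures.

109 N

For the block on the incline: the weight component along the slope is m₁g sin 28° = 13 × 9.8 × 0.4695 = 59.814 N and the normal force is N = m₁g cos 28° = 112.488 N.
Kinetic friction opposes the block's motion up the incline: f = μN = 0.14 × 112.488 = 15.748 N acting down the slope.
Newton's second law for the block (up-slope positive): T − 59.814 − 15.748 = 13 a. For the hanging block (downward positive): 15 × 9.8 − T = 15 a.
Adding the two equations eliminates T: 71.438 = 28 a, so a = 2.5514 m/s².
Then from the hanging block's equation, T = 15 × (9.8 − 2.5514) = 108.729 N.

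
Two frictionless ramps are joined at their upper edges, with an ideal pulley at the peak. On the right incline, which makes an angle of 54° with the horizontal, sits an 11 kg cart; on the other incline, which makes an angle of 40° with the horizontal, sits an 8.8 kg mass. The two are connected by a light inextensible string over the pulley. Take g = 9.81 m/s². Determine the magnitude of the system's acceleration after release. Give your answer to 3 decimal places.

Resolve each weight along its own incline: the 11 kg mass has component 11 × 9.81 × sin 54° = 87.301 N down its slope, and the 8.8 kg mass has 8.8 × 9.81 × sin 40° = 55.491 N down its slope.
The 11 kg side's 87.301 N exceeds the other side's 55.491 N, so that mass slides down and the 8.8 kg mass slides up. Taking that direction as positive, Newton's second law for the whole system gives 87.301 − 55.491 = (11 + 8.8) a, so a = 31.810 / 19.8 = 1.6066 m/s².

1.607 m/s²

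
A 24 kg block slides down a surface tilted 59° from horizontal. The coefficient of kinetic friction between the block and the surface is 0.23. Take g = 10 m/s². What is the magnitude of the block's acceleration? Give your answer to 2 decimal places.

7.39 m/s²

Resolving the weight along the incline: the component pulling the block down the slope is mg sin 59° = 24 × 10 × 0.8572 = 205.728 N, and the normal force is N = mg cos 59° = 24 × 10 × 0.5150 = 123.600 N.
Kinetic friction acts up the slope with magnitude f = μN = 0.23 × 123.600 = 28.428 N.
Net force along the incline is 205.728 − 28.428 = 177.300 N, so a = 177.300 / 24 = 7.3875 m/s².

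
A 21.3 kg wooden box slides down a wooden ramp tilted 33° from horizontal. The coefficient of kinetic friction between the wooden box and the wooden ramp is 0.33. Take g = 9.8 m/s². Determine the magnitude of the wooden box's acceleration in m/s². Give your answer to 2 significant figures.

Resolving the weight along the incline: the component pulling the wooden box down the slope is mg sin 33° = 21.3 × 9.8 × 0.5446 = 113.680 N, and the normal force is N = mg cos 33° = 21.3 × 9.8 × 0.8387 = 175.070 N.
Kinetic friction acts up the slope with magnitude f = μN = 0.33 × 175.070 = 57.773 N.
Net force along the incline is 113.680 − 57.773 = 55.907 N, so a = 55.907 / 21.3 = 2.6247 m/s².

2.6 m/s²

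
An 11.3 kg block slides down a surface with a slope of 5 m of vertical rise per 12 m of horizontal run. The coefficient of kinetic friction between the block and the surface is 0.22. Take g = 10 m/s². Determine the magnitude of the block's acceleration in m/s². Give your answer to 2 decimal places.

Resolving the weight along the incline: the component pulling the block down the slope is mg sin 22.62° = 11.3 × 10 × 0.3846 = 43.460 N, and the normal force is N = mg cos 22.62° = 11.3 × 10 × 0.9231 = 104.310 N.
Kinetic friction acts up the slope with magnitude f = μN = 0.22 × 104.310 = 22.948 N.
Net force along the incline is 43.460 − 22.948 = 20.512 N, so a = 20.512 / 11.3 = 1.8152 m/s².

1.82 m/s²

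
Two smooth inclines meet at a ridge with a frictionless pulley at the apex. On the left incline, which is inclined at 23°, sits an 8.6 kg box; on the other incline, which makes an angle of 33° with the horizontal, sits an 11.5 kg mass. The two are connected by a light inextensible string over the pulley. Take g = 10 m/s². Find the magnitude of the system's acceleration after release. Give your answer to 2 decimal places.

Resolve each weight along its own incline: the 8.6 kg mass has component 8.6 × 10 × sin 23° = 33.603 N down its slope, and the 11.5 kg mass has 11.5 × 10 × sin 33° = 62.633 N down its slope.
The 11.5 kg side's 62.633 N exceeds the other side's 33.603 N, so that mass slides down and the 8.6 kg mass slides up. Taking that direction as positive, Newton's second law for the whole system gives 62.633 − 33.603 = (8.6 + 11.5) a, so a = 29.030 / 20.1 = 1.4443 m/s².

1.44 m/s²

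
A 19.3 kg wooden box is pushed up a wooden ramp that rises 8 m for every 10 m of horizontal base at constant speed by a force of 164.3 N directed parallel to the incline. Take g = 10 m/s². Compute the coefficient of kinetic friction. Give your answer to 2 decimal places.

0.29

At constant speed ΣF = 0 along the incline. The applied 164.3 N acts up the slope; the weight component mg sin 38.66° = 120.566 N and kinetic friction μN both act down the slope.
So 164.3 = 120.566 + μ × 150.708, giving μ = (164.3 − 120.566) / 150.708 = 0.2902.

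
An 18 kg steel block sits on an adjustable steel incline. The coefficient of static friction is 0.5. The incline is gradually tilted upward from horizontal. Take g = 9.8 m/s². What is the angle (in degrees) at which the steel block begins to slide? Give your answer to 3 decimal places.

26.565°

At the threshold of sliding, static friction is at its maximum μ_s N and exactly balances the weight component along the incline: mg sin θ = μ_s mg cos θ.
Hence tan θ = μ_s = 0.5, so θ = arctan(0.5) = 26.5651°.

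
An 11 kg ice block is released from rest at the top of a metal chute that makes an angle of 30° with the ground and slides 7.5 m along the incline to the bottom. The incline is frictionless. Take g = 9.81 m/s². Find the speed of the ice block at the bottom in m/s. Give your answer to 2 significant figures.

The weight component along the incline is mg sin 30° = 53.955 N and the normal force is N = mg cos 30° = 93.453 N.
With no friction, a = g sin 30° = 4.9050 m/s².
Starting from rest over a distance of 7.5 m, v² = 2aL = 2 × 4.9050 × 7.5 = 73.5750, so v = 8.5776 m/s.

8.6 m/s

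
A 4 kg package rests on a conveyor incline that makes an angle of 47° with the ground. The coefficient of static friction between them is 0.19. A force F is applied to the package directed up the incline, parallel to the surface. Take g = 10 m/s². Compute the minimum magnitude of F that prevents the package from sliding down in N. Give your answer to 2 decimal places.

The normal force is N = mg cos 47° = 27.280 N. With F at its minimum the package is on the verge of sliding down, so static friction is at its maximum μ_s N = 0.19 × 27.280 = 5.183 N and acts up the slope.
Equilibrium along the incline: F + μ_s N = mg sin 47°, so F = 29.254 − 5.183 = 24.071 N.

24.07 N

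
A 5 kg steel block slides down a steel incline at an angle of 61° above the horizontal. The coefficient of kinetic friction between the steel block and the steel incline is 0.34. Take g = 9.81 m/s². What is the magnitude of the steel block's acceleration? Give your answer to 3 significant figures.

Resolving the weight along the incline: the component pulling the steel block down the slope is mg sin 61° = 5 × 9.81 × 0.8746 = 42.899 N, and the normal force is N = mg cos 61° = 5 × 9.81 × 0.4848 = 23.779 N.
Kinetic friction acts up the slope with magnitude f = μN = 0.34 × 23.779 = 8.085 N.
Net force along the incline is 42.899 − 8.085 = 34.814 N, so a = 34.814 / 5 = 6.9628 m/s².

6.96 m/s²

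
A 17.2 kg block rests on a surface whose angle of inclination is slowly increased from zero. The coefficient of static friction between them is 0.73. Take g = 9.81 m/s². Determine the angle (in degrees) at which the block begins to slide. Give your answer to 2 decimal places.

36.13°

At the threshold of sliding, static friction is at its maximum μ_s N and exactly balances the weight component along the incline: mg sin θ = μ_s mg cos θ.
Hence tan θ = μ_s = 0.73, so θ = arctan(0.73) = 36.1294°.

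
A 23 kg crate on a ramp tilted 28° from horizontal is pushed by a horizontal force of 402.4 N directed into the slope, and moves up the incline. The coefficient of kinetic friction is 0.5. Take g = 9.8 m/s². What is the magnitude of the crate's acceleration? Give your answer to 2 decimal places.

2.41 m/s²

The horizontal push has components F cos 28° = 402.4 × 0.8829 = 355.279 N up the incline and F sin 28° = 402.4 × 0.4695 = 188.927 N pressing into the surface.
The normal force is therefore N = mg cos 28° + F sin 28° = 199.006 + 188.927 = 387.933 N, and kinetic friction down the slope is μN = 0.5 × 387.933 = 193.966 N.
Along the incline: F cos 28° − mg sin 28° − μN = ma, so 355.279 − 105.825 − 193.966 = 23 a, giving a = 2.4125 m/s².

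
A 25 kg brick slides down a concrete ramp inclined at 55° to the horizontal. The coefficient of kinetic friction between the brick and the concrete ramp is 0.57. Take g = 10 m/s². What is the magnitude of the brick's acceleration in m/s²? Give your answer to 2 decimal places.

Resolving the weight along the incline: the component pulling the brick down the slope is mg sin 55° = 25 × 10 × 0.8192 = 204.800 N, and the normal force is N = mg cos 55° = 25 × 10 × 0.5736 = 143.400 N.
Kinetic friction acts up the slope with magnitude f = μN = 0.57 × 143.400 = 81.738 N.
Net force along the incline is 204.800 − 81.738 = 123.062 N, so a = 123.062 / 25 = 4.9225 m/s².

4.92 m/s²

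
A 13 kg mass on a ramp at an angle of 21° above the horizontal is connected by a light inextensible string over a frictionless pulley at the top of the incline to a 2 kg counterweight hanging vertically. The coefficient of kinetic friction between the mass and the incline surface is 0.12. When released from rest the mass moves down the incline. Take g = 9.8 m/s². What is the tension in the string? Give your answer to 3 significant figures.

For the mass on the incline: the weight component along the slope is m₁g sin 21° = 13 × 9.8 × 0.3584 = 45.660 N and the normal force is N = m₁g cos 21° = 118.938 N.
Kinetic friction opposes the mass's motion down the incline: f = μN = 0.12 × 118.938 = 14.273 N acting up the slope.
Newton's second law for the mass (down-slope positive): 45.660 − 14.273 − T = 13 a. For the hanging counterweight (upward positive): T − 2 × 9.8 = 2 a.
Adding the two equations eliminates T: 11.787 = 15 a, so a = 0.7858 m/s².
Then from the hanging counterweight's equation, T = 2 × (9.8 + 0.7858) = 21.172 N.

21.2 N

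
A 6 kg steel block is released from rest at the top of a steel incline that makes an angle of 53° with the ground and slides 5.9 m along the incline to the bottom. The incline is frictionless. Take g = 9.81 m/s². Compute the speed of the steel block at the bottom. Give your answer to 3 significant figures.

9.62 m/s

The weight component along the incline is mg sin 53° = 47.008 N and the normal force is N = mg cos 53° = 35.423 N.
With no friction, a = g sin 53° = 7.8346 m/s².
Starting from rest over a distance of 5.9 m, v² = 2aL = 2 × 7.8346 × 5.9 = 92.4483, so v = 9.6150 m/s.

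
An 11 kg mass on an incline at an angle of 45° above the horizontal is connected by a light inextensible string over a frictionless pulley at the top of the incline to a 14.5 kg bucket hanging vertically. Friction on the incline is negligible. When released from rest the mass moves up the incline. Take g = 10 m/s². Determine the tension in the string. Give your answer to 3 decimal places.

106.778 N

For the mass on the incline: the weight component along the slope is m₁g sin 45° = 11 × 10 × 0.7071 = 77.781 N and the normal force is N = m₁g cos 45° = 77.782 N.
Newton's second law for the mass (up-slope positive): T − 77.781 = 11 a. For the hanging bucket (downward positive): 14.5 × 10 − T = 14.5 a.
Adding the two equations eliminates T: 67.219 = 25.5 a, so a = 2.6360 m/s².
Then from the hanging bucket's equation, T = 14.5 × (10 − 2.6360) = 106.778 N.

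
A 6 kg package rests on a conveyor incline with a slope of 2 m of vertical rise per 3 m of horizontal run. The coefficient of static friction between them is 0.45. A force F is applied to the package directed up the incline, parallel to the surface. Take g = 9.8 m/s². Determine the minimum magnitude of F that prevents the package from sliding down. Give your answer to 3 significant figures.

10.6 N

The normal force is N = mg cos 33.69° = 48.925 N. With F at its minimum the package is on the verge of sliding down, so static friction is at its maximum μ_s N = 0.45 × 48.925 = 22.016 N and acts up the slope.
Equilibrium along the incline: F + μ_s N = mg sin 33.69°, so F = 32.616 − 22.016 = 10.600 N.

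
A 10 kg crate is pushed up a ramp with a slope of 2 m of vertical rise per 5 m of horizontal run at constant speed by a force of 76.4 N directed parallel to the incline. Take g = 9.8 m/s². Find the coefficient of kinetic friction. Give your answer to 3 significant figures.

0.440

At constant speed ΣF = 0 along the incline. The applied 76.4 N acts up the slope; the weight component mg sin 21.80° = 36.396 N and kinetic friction μN both act down the slope.
So 76.4 = 36.396 + μ × 90.991, giving μ = (76.4 − 36.396) / 90.991 = 0.4396.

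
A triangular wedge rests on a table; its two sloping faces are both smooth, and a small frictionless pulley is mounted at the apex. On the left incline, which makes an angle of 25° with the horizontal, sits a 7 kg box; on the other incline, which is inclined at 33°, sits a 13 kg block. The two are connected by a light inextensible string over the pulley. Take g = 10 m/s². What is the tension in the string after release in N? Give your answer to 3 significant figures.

Resolve each weight along its own incline: the 7 kg mass has component 7 × 10 × sin 25° = 29.583 N down its slope, and the 13 kg mass has 13 × 10 × sin 33° = 70.803 N down its slope.
The 13 kg side's 70.803 N exceeds the other side's 29.583 N, so that mass slides down and the 7 kg mass slides up. Taking that direction as positive, Newton's second law for the whole system gives 70.803 − 29.583 = (7 + 13) a, so a = 41.220 / 20 = 2.0610 m/s².
For the 7 kg mass (up-slope positive): T − 29.583 = 7 × 2.0610, so T = 44.010 N.

44.0 N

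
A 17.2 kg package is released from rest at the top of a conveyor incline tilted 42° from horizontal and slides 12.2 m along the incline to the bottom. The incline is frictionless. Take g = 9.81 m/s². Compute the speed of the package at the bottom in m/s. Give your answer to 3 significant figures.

The weight component along the incline is mg sin 42° = 112.904 N and the normal force is N = mg cos 42° = 125.392 N.
With no friction, a = g sin 42° = 6.5642 m/s².
Starting from rest over a distance of 12.2 m, v² = 2aL = 2 × 6.5642 × 12.2 = 160.1665, so v = 12.6557 m/s.

12.7 m/s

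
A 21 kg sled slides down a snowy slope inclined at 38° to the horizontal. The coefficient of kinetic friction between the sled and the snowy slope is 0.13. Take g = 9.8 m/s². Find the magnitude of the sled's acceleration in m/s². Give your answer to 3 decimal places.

5.030 m/s²

Resolving the weight along the incline: the component pulling the sled down the slope is mg sin 38° = 21 × 9.8 × 0.6157 = 126.711 N, and the normal force is N = mg cos 38° = 21 × 9.8 × 0.7880 = 162.170 N.
Kinetic friction acts up the slope with magnitude f = μN = 0.13 × 162.170 = 21.082 N.
Net force along the incline is 126.711 − 21.082 = 105.629 N, so a = 105.629 / 21 = 5.0300 m/s².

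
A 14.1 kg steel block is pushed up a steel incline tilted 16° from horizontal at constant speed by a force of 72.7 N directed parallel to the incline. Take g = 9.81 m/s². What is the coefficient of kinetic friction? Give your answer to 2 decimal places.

At constant speed ΣF = 0 along the incline. The applied 72.7 N acts up the slope; the weight component mg sin 16° = 38.126 N and kinetic friction μN both act down the slope.
So 72.7 = 38.126 + μ × 132.963, giving μ = (72.7 − 38.126) / 132.963 = 0.2600.

0.26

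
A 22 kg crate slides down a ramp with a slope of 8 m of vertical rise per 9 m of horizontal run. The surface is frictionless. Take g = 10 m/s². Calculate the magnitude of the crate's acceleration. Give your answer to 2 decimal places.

6.64 m/s²

Resolving the weight along the incline: the component pulling the crate down the slope is mg sin 41.63° = 22 × 10 × 0.6644 = 146.168 N, and the normal force is N = mg cos 41.63° = 22 × 10 × 0.7474 = 164.428 N.
With no friction the net force along the incline is 146.168 N, so a = g sin 41.63° = 146.168 / 22 = 6.6440 m/s².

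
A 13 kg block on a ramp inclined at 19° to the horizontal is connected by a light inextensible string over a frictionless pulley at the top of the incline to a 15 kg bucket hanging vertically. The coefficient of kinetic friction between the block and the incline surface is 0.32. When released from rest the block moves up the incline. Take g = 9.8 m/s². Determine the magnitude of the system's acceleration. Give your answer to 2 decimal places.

For the block on the incline: the weight component along the slope is m₁g sin 19° = 13 × 9.8 × 0.3256 = 41.481 N and the normal force is N = m₁g cos 19° = 120.459 N.
Kinetic friction opposes the block's motion up the incline: f = μN = 0.32 × 120.459 = 38.547 N acting down the slope.
Newton's second law for the block (up-slope positive): T − 41.481 − 38.547 = 13 a. For the hanging bucket (downward positive): 15 × 9.8 − T = 15 a.
Adding the two equations eliminates T: 66.972 = 28 a, so a = 2.3919 m/s².

2.39 m/s²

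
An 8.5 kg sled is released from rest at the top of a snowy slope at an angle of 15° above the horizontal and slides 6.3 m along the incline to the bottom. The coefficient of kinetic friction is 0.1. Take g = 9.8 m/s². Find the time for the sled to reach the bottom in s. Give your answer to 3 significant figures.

The weight component along the incline is mg sin 15° = 21.560 N and the normal force is N = mg cos 15° = 80.462 N.
Friction up the slope is f = μN = 0.1 × 80.462 = 8.046 N, so the net downslope force is 21.560 − 8.046 = 13.514 N and a = 13.514 / 8.5 = 1.5899 m/s².
Starting from rest, L = ½at², so t = √(2L/a) = √(2 × 6.3 / 1.5899) = 2.8151 s.

2.82 s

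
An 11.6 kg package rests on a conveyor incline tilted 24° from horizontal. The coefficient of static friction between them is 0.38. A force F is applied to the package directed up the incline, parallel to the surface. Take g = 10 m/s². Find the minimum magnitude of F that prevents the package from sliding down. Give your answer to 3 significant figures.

6.91 N

The normal force is N = mg cos 24° = 105.971 N. With F at its minimum the package is on the verge of sliding down, so static friction is at its maximum μ_s N = 0.38 × 105.971 = 40.269 N and acts up the slope.
Equilibrium along the incline: F + μ_s N = mg sin 24°, so F = 47.181 − 40.269 = 6.912 N.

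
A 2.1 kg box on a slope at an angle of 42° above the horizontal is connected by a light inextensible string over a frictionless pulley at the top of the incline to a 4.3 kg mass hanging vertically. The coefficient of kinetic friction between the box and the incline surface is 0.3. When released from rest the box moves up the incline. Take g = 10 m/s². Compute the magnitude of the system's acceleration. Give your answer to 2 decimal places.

3.79 m/s²

For the box on the incline: the weight component along the slope is m₁g sin 42° = 2.1 × 10 × 0.6691 = 14.051 N and the normal force is N = m₁g cos 42° = 15.606 N.
Kinetic friction opposes the box's motion up the incline: f = μN = 0.3 × 15.606 = 4.682 N acting down the slope.
Newton's second law for the box (up-slope positive): T − 14.051 − 4.682 = 2.1 a. For the hanging mass (downward positive): 4.3 × 10 − T = 4.3 a.
Adding the two equations eliminates T: 24.267 = 6.4 a, so a = 3.7917 m/s².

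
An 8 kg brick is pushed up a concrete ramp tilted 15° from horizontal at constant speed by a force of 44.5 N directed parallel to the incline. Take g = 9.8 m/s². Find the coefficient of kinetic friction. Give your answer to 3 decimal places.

0.320

At constant speed ΣF = 0 along the incline. The applied 44.5 N acts up the slope; the weight component mg sin 15° = 20.291 N and kinetic friction μN both act down the slope.
So 44.5 = 20.291 + μ × 75.729, giving μ = (44.5 − 20.291) / 75.729 = 0.3197.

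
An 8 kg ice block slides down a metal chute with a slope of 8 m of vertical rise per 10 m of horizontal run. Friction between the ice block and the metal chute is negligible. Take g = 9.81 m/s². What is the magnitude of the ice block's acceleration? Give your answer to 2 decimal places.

Resolving the weight along the incline: the component pulling the ice block down the slope is mg sin 38.66° = 8 × 9.81 × 0.6247 = 49.026 N, and the normal force is N = mg cos 38.66° = 8 × 9.81 × 0.7809 = 61.285 N.
With no friction the net force along the incline is 49.026 N, so a = g sin 38.66° = 49.026 / 8 = 6.1283 m/s².

6.13 m/s²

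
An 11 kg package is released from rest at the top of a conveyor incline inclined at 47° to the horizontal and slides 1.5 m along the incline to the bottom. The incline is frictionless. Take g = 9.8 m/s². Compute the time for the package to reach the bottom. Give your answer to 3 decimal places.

0.647 s

The weight component along the incline is mg sin 47° = 78.840 N and the normal force is N = mg cos 47° = 73.519 N.
With no friction, a = g sin 47° = 7.1673 m/s².
Starting from rest, L = ½at², so t = √(2L/a) = √(2 × 1.5 / 7.1673) = 0.6470 s.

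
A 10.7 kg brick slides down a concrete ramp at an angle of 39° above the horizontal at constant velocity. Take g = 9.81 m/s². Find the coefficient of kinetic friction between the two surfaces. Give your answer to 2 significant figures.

At constant velocity the net force along the incline is zero: mg sin 39° = μ mg cos 39°.
So μ = tan 39° = 0.6293 / 0.7771 = 0.8098.

0.81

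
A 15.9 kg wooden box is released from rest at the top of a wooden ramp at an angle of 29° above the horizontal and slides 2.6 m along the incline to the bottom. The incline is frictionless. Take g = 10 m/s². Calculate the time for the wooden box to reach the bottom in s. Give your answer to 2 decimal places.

The weight component along the incline is mg sin 29° = 77.085 N and the normal force is N = mg cos 29° = 139.065 N.
With no friction, a = g sin 29° = 4.8481 m/s².
Starting from rest, L = ½at², so t = √(2L/a) = √(2 × 2.6 / 4.8481) = 1.0357 s.

1.04 s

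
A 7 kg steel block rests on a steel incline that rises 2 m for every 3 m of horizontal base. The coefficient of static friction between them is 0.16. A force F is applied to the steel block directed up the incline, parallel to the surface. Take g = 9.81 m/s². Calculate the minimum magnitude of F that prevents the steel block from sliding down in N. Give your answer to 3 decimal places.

The normal force is N = mg cos 33.69° = 57.137 N. With F at its minimum the steel block is on the verge of sliding down, so static friction is at its maximum μ_s N = 0.16 × 57.137 = 9.142 N and acts up the slope.
Equilibrium along the incline: F + μ_s N = mg sin 33.69°, so F = 38.091 − 9.142 = 28.949 N.

28.949 N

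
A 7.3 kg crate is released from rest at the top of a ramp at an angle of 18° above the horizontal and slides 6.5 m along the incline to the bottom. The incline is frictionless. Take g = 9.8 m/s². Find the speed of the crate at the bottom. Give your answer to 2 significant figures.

The weight component along the incline is mg sin 18° = 22.107 N and the normal force is N = mg cos 18° = 68.039 N.
With no friction, a = g sin 18° = 3.0284 m/s².
Starting from rest over a distance of 6.5 m, v² = 2aL = 2 × 3.0284 × 6.5 = 39.3692, so v = 6.2745 m/s.

6.3 m/s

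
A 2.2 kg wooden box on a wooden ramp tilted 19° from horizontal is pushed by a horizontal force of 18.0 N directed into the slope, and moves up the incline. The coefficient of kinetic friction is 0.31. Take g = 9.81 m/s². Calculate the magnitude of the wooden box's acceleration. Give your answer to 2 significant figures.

The horizontal push has components F cos 19° = 18.0 × 0.9455 = 17.019 N up the incline and F sin 19° = 18.0 × 0.3256 = 5.861 N pressing into the surface.
The normal force is therefore N = mg cos 19° + F sin 19° = 20.406 + 5.861 = 26.267 N, and kinetic friction down the slope is μN = 0.31 × 26.267 = 8.143 N.
Along the incline: F cos 19° − mg sin 19° − μN = ma, so 17.019 − 7.027 − 8.143 = 2.2 a, giving a = 0.8405 m/s².

0.84 m/s²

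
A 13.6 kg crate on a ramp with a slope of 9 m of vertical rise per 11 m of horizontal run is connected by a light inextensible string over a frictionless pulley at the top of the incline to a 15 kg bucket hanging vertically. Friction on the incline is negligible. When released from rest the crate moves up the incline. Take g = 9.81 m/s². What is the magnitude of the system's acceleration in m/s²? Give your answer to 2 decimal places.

2.19 m/s²

For the crate on the incline: the weight component along the slope is m₁g sin 39.29° = 13.6 × 9.81 × 0.6332 = 84.479 N and the normal force is N = m₁g cos 39.29° = 103.258 N.
Newton's second law for the crate (up-slope positive): T − 84.479 = 13.6 a. For the hanging bucket (downward positive): 15 × 9.81 − T = 15 a.
Adding the two equations eliminates T: 62.671 = 28.6 a, so a = 2.1913 m/s².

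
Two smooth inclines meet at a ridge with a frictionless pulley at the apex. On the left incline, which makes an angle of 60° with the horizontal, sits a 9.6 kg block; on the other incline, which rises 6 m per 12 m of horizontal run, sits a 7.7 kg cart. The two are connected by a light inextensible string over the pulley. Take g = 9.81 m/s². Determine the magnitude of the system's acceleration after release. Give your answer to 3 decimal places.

Resolve each weight along its own incline: the 9.6 kg mass has component 9.6 × 9.81 × sin 60° = 81.559 N down its slope, and the 7.7 kg mass has 7.7 × 9.81 × sin 26.57° = 33.781 N down its slope.
The 9.6 kg side's 81.559 N exceeds the other side's 33.781 N, so that mass slides down and the 7.7 kg mass slides up. Taking that direction as positive, Newton's second law for the whole system gives 81.559 − 33.781 = (9.6 + 7.7) a, so a = 47.778 / 17.3 = 2.7617 m/s².

2.762 m/s²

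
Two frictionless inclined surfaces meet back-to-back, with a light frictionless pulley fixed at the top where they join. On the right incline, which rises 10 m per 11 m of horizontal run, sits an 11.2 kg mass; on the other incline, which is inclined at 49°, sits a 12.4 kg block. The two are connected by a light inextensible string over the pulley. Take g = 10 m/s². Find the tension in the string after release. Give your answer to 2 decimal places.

84.00 N

Resolve each weight along its own incline: the 11.2 kg mass has component 11.2 × 10 × sin 42.27° = 75.339 N down its slope, and the 12.4 kg mass has 12.4 × 10 × sin 49° = 93.584 N down its slope.
The 12.4 kg side's 93.584 N exceeds the other side's 75.339 N, so that mass slides down and the 11.2 kg mass slides up. Taking that direction as positive, Newton's second law for the whole system gives 93.584 − 75.339 = (11.2 + 12.4) a, so a = 18.245 / 23.6 = 0.7731 m/s².
For the 11.2 kg mass (up-slope positive): T − 75.339 = 11.2 × 0.7731, so T = 83.998 N.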